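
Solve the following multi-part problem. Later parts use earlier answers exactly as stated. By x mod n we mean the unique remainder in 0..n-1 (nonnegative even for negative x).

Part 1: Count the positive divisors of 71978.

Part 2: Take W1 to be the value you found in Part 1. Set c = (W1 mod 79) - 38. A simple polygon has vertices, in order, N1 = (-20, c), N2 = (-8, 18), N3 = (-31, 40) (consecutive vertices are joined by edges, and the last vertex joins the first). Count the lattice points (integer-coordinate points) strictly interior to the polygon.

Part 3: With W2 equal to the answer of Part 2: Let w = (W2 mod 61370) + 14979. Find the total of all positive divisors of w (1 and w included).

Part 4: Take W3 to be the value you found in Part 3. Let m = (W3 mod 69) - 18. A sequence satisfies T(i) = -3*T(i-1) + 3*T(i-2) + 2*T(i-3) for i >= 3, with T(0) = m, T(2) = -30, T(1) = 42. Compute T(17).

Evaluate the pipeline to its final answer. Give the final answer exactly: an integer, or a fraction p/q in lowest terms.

18749318286

Part 1: 71978 = 2 * 17 * 29 * 73; number of divisors = (1+1) * (1+1) * (1+1) * (1+1) = 16; answer 16
Part 2: W1 = 16; c = -22; cross terms: (-20*18 - -8*-22)=-536, (-8*40 - -31*18)=238, (-31*-22 - -20*40)=1482; twice the area = |1184| = 1184; area = 592; boundary points = 4 + 1 + 1 = 6; strictly interior points = area - boundary/2 + 1 = 590; answer 590
Part 3: W2 = 590; w = 15569; 15569 is prime, so its only divisors are 1 and 15569; sigma = 1 + 15569 = 15570; answer 15570
Part 4: W3 = 15570; m = 27; T(3) = -3*(-30) + 3*(42) + 2*(27) = 270; iterating: T(3)=270, T(4)=-816, T(5)=3198, T(6)=-11502, T(7)=42468, T(8)=-155514, T(9)=570942, T(10)=-2094432, T(11)=7685094, T(12)=-28196694, T(13)=103456500, T(14)=-379589394, T(15)=1392744294, T(16)=-5110088064, T(17)=18749318286; answer 18749318286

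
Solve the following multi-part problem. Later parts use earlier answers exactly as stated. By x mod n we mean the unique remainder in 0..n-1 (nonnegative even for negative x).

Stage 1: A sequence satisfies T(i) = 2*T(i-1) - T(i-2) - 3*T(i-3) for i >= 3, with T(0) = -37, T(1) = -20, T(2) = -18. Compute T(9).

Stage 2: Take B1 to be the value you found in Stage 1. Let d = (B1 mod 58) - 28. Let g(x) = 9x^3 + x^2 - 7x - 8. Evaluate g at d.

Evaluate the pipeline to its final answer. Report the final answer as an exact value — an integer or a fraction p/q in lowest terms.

-71468

Stage 1: T(3) = 2*(-18) - 1*(-20) - 3*(-37) = 95; iterating: T(3)=95, T(4)=268, T(5)=495, T(6)=437, T(7)=-425, T(8)=-2772, T(9)=-6430; answer -6430
Stage 2: B1 = -6430; d = -20; 9*(-20)^3 + 1*(-20)^2 - 7*(-20)^1 - 8 = (-72000) + (400) + (140) + (-8) = -71468; answer -71468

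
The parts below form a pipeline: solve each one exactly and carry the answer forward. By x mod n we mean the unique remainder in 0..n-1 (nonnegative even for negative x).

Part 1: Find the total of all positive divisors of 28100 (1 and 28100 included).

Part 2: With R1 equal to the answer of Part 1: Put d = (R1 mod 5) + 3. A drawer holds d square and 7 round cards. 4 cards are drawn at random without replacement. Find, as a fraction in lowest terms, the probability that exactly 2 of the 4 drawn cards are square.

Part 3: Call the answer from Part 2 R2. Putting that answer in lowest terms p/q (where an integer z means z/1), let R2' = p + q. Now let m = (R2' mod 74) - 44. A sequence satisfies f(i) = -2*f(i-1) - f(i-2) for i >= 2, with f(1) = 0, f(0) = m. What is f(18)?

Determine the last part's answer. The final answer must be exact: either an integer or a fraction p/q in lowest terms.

Part 1: 28100 = 2^2 * 5^2 * 281; sigma = (1 + 2 + 4) * (1 + 5 + 25) * (1 + 281) = 7 * 31 * 282 = 61194; answer 61194
Part 2: R1 = 61194; d = 7; total draws C(14,4) = 1001; favorable C(7,2)*C(7,2) = 441; P = 63/143; answer 63/143
Part 3: R2 = 63/143; threaded value p + q = 206; m = 14; f(2) = -2*(0) - 1*(14) = -14; iterating: f(2)=-14, f(3)=28, f(4)=-42, f(5)=56, f(6)=-70, f(7)=84, f(8)=-98, f(9)=112, f(10)=-126, f(11)=140, f(12)=-154, f(13)=168, f(14)=-182, f(15)=196, f(16)=-210, f(17)=224, f(18)=-238; answer -238

-238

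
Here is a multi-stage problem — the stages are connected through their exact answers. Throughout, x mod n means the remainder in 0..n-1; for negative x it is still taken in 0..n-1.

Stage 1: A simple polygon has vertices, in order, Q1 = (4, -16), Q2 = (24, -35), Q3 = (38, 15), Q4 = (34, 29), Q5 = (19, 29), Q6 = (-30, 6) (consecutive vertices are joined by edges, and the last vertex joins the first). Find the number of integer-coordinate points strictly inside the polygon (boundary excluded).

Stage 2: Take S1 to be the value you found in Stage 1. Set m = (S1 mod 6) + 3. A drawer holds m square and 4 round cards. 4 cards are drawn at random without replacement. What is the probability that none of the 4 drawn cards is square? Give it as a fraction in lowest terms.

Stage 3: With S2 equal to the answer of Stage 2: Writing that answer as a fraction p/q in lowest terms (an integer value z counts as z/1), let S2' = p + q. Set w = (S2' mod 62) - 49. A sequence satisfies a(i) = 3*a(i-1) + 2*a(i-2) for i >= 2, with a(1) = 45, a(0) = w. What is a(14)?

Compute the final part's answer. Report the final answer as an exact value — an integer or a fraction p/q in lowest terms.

Stage 1: cross terms: (4*-35 - 24*-16)=244, (24*15 - 38*-35)=1690, (38*29 - 34*15)=592, (34*29 - 19*29)=435, (19*6 - -30*29)=984, (-30*-16 - 4*6)=456; twice the area = |4401| = 4401; area = 4401/2; boundary points = 1 + 2 + 2 + 15 + 1 + 2 = 23; strictly interior points = area - boundary/2 + 1 = 2190; answer 2190
Stage 2: S1 = 2190; m = 3; total draws C(7,4) = 35; favorable C(4,4) = 1; P = 1/35; answer 1/35
Stage 3: S2 = 1/35; threaded value p + q = 36; w = -13; a(2) = 3*(45) + 2*(-13) = 109; iterating: a(2)=109, a(3)=417, a(4)=1469, a(5)=5241, a(6)=18661, a(7)=66465, a(8)=236717, a(9)=843081, a(10)=3002677, a(11)=10694193, a(12)=38087933, a(13)=135652185, a(14)=483132421; answer 483132421

483132421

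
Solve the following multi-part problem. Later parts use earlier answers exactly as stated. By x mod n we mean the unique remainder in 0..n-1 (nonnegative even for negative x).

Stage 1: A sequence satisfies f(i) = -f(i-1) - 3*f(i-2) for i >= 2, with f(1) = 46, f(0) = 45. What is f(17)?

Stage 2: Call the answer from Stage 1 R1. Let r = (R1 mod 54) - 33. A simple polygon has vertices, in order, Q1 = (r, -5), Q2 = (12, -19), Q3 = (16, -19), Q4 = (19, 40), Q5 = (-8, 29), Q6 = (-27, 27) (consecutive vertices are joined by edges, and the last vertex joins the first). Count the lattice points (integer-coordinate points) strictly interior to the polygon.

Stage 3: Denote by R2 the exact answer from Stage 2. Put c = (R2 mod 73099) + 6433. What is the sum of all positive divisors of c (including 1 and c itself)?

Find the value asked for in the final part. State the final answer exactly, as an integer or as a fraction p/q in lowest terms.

Stage 1: f(2) = -1*(46) - 3*(45) = -181; iterating: f(2)=-181, f(3)=43, f(4)=500, f(5)=-629, f(6)=-871, f(7)=2758, f(8)=-145, f(9)=-8129, f(10)=8564, f(11)=15823, f(12)=-41515, f(13)=-5954, f(14)=130499, f(15)=-112637, f(16)=-278860, f(17)=616771; answer 616771
Stage 2: R1 = 616771; r = 4; cross terms: (4*-19 - 12*-5)=-16, (12*-19 - 16*-19)=76, (16*40 - 19*-19)=1001, (19*29 - -8*40)=871, (-8*27 - -27*29)=567, (-27*-5 - 4*27)=27; twice the area = |2526| = 2526; area = 1263; boundary points = 2 + 4 + 1 + 1 + 1 + 1 = 10; strictly interior points = area - boundary/2 + 1 = 1259; answer 1259
Stage 3: R2 = 1259; c = 7692; 7692 = 2^2 * 3 * 641; sigma = (1 + 2 + 4) * (1 + 3) * (1 + 641) = 7 * 4 * 642 = 17976; answer 17976

17976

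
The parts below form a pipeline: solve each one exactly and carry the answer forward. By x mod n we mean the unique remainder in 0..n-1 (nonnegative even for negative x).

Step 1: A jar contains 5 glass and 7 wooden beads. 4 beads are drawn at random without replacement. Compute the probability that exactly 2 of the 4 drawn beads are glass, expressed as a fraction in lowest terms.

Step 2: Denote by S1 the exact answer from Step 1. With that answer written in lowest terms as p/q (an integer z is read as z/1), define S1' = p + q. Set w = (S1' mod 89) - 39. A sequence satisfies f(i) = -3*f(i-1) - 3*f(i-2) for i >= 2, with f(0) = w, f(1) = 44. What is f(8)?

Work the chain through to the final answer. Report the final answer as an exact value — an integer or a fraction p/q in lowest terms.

4212

Step 1: total draws C(12,4) = 495; favorable C(5,2)*C(7,2) = 210; P = 14/33; answer 14/33
Step 2: S1 = 14/33; threaded value p + q = 47; w = 8; f(2) = -3*(44) - 3*(8) = -156; iterating: f(2)=-156, f(3)=336, f(4)=-540, f(5)=612, f(6)=-216, f(7)=-1188, f(8)=4212; answer 4212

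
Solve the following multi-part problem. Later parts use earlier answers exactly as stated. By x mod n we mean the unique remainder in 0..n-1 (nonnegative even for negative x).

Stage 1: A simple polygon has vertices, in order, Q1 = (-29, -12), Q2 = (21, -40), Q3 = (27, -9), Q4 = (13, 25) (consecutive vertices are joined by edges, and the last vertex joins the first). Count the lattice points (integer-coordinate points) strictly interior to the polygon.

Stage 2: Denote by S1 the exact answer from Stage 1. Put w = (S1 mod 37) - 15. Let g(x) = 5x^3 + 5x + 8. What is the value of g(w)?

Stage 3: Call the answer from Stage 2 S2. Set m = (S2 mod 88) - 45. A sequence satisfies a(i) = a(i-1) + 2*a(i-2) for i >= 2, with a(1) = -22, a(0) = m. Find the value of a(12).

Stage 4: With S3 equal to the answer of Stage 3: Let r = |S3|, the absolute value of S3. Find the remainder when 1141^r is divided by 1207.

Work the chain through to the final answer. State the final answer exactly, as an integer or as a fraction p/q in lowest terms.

Stage 1: cross terms: (-29*-40 - 21*-12)=1412, (21*-9 - 27*-40)=891, (27*25 - 13*-9)=792, (13*-12 - -29*25)=569; twice the area = |3664| = 3664; area = 1832; boundary points = 2 + 1 + 2 + 1 = 6; strictly interior points = area - boundary/2 + 1 = 1830; answer 1830
Stage 2: S1 = 1830; w = 2; 5*(2)^3 + 5*(2)^1 + 8 = (40) + (10) + (8) = 58; answer 58
Stage 3: S2 = 58; m = 13; a(2) = 1*(-22) + 2*(13) = 4; iterating: a(2)=4, a(3)=-40, a(4)=-32, a(5)=-112, a(6)=-176, a(7)=-400, a(8)=-752, a(9)=-1552, a(10)=-3056, a(11)=-6160, a(12)=-12272; answer -12272
Stage 4: S3 = -12272; r = 12272; squarings mod 1207: 1141^1=1141, 1141^2=735, 1141^4=696, 1141^8=409, 1141^16=715, 1141^32=664, 1141^64=341, 1141^128=409, 1141^256=715, 1141^512=664, 1141^1024=341, 1141^2048=409, 1141^4096=715, 1141^8192=664; 1141^12272 = 1141^16 * 1141^32 * 1141^64 * 1141^128 * 1141^256 * 1141^512 * 1141^1024 * 1141^2048 * 1141^8192 = 664 (mod 1207); answer 664

664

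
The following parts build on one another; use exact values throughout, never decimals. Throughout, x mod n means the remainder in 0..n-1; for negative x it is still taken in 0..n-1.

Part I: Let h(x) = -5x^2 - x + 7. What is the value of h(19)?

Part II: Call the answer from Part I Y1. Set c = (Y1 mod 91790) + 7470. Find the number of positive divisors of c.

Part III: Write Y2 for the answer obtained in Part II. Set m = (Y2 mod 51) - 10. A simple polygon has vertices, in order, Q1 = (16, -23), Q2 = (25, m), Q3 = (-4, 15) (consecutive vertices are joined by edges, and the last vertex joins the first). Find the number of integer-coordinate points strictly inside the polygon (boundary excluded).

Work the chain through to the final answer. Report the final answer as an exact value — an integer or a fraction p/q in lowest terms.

420

Part I: -5*(19)^2 - 1*(19)^1 + 7 = (-1805) + (-19) + (7) = -1817; answer -1817
Part II: Y1 = -1817; c = 97443; 97443 = 3^5 * 401; number of divisors = (5+1) * (1+1) = 12; answer 12
Part III: Y2 = 12; m = 2; cross terms: (16*2 - 25*-23)=607, (25*15 - -4*2)=383, (-4*-23 - 16*15)=-148; twice the area = |842| = 842; area = 421; boundary points = 1 + 1 + 2 = 4; strictly interior points = area - boundary/2 + 1 = 420; answer 420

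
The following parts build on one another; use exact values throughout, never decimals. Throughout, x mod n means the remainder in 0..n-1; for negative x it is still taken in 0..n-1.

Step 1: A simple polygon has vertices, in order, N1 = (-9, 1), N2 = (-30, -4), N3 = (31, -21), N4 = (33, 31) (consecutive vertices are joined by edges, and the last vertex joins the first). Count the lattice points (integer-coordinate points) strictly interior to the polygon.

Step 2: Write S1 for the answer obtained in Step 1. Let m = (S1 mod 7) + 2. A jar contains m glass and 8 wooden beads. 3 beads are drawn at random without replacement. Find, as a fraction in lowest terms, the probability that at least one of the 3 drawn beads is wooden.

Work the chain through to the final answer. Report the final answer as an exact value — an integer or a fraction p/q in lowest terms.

Step 1: cross terms: (-9*-4 - -30*1)=66, (-30*-21 - 31*-4)=754, (31*31 - 33*-21)=1654, (33*1 - -9*31)=312; twice the area = |2786| = 2786; area = 1393; boundary points = 1 + 1 + 2 + 6 = 10; strictly interior points = area - boundary/2 + 1 = 1389; answer 1389
Step 2: S1 = 1389; m = 5; total draws C(13,3) = 286; complement C(5,3) = 10; favorable 286 - 10 = 276; P = 138/143; answer 138/143

138/143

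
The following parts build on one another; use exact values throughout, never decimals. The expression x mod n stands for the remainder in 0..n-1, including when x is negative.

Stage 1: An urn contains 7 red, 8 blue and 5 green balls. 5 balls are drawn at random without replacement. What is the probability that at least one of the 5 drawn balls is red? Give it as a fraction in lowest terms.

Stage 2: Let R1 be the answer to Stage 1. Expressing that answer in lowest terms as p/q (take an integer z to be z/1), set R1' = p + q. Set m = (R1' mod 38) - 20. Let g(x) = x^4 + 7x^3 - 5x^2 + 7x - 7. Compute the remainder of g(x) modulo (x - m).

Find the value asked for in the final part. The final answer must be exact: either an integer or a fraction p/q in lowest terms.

4599

Stage 1: total draws C(20,5) = 15504; complement C(13,5) = 1287; favorable 15504 - 1287 = 14217; P = 4739/5168; answer 4739/5168
Stage 2: R1 = 4739/5168; threaded value p + q = 9907; m = 7; remainder = value at the root: 1*(7)^4 + 7*(7)^3 - 5*(7)^2 + 7*(7)^1 - 7 = (2401) + (2401) + (-245) + (49) + (-7) = 4599; answer 4599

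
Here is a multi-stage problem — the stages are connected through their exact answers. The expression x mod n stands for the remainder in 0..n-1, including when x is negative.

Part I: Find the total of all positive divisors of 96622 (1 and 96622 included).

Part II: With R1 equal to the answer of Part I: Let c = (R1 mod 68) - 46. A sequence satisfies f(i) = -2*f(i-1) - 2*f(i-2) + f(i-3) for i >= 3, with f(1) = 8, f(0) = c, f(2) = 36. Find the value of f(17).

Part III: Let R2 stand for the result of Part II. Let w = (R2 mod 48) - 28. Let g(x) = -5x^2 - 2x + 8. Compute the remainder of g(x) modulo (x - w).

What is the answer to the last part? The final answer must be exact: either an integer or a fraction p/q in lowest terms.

-688

Part I: 96622 = 2 * 48311; sigma = (1 + 2) * (1 + 48311) = 3 * 48312 = 144936; answer 144936
Part II: R1 = 144936; c = -18; f(3) = -2*(36) - 2*(8) + 1*(-18) = -106; iterating: f(3)=-106, f(4)=148, f(5)=-48, f(6)=-306, f(7)=856, f(8)=-1148, f(9)=278, f(10)=2596, f(11)=-6896, f(12)=8878, f(13)=-1368, f(14)=-21916, f(15)=55446, f(16)=-68428, f(17)=4048; answer 4048
Part III: R2 = 4048; w = -12; remainder = value at the root: -5*(-12)^2 - 2*(-12)^1 + 8 = (-720) + (24) + (8) = -688; answer -688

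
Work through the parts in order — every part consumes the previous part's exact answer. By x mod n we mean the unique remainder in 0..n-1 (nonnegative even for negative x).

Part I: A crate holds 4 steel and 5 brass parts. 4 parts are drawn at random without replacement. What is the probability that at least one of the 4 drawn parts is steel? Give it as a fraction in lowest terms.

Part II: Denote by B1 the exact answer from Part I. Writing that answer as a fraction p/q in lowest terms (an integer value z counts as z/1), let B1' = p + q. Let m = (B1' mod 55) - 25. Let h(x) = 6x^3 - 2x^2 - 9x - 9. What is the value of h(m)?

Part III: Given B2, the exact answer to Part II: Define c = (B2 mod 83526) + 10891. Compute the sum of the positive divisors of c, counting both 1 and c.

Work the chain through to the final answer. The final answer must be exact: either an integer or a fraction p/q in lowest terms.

Part I: total draws C(9,4) = 126; complement C(5,4) = 5; favorable 126 - 5 = 121; P = 121/126; answer 121/126
Part II: B1 = 121/126; threaded value p + q = 247; m = 2; 6*(2)^3 - 2*(2)^2 - 9*(2)^1 - 9 = (48) + (-8) + (-18) + (-9) = 13; answer 13
Part III: B2 = 13; c = 10904; 10904 = 2^3 * 29 * 47; sigma = (1 + 2 + 4 + 8) * (1 + 29) * (1 + 47) = 15 * 30 * 48 = 21600; answer 21600

21600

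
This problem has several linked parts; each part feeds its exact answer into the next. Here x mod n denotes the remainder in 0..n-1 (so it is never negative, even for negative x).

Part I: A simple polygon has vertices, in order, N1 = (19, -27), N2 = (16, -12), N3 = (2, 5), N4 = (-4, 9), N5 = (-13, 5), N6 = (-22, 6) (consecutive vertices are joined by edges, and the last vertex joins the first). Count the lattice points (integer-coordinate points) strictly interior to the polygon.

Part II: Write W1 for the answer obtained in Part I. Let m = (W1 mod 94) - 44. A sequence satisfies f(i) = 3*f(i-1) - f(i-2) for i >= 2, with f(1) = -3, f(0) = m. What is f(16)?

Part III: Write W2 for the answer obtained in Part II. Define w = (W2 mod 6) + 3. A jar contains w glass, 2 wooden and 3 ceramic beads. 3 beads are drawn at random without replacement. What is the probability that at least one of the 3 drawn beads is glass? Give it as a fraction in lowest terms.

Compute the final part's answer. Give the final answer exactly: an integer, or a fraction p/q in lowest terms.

138/143

Part I: cross terms: (19*-12 - 16*-27)=204, (16*5 - 2*-12)=104, (2*9 - -4*5)=38, (-4*5 - -13*9)=97, (-13*6 - -22*5)=32, (-22*-27 - 19*6)=480; twice the area = |955| = 955; area = 955/2; boundary points = 3 + 1 + 2 + 1 + 1 + 1 = 9; strictly interior points = area - boundary/2 + 1 = 474; answer 474
Part II: W1 = 474; m = -40; f(2) = 3*(-3) - 1*(-40) = 31; iterating: f(2)=31, f(3)=96, f(4)=257, f(5)=675, f(6)=1768, f(7)=4629, f(8)=12119, f(9)=31728, f(10)=83065, f(11)=217467, f(12)=569336, f(13)=1490541, f(14)=3902287, f(15)=10216320, f(16)=26746673; answer 26746673
Part III: W2 = 26746673; w = 8; total draws C(13,3) = 286; complement C(5,3) = 10; favorable 286 - 10 = 276; P = 138/143; answer 138/143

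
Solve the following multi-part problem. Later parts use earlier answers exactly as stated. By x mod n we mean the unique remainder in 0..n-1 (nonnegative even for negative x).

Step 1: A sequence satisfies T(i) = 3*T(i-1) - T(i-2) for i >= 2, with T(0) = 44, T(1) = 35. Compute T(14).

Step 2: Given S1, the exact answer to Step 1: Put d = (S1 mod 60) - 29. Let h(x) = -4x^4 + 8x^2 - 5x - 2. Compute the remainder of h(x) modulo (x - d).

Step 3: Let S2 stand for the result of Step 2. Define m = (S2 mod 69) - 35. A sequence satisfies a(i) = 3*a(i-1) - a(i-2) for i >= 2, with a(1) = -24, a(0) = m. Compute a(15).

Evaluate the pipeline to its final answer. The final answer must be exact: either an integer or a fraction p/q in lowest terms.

-22511448

Step 1: T(2) = 3*(35) - 1*(44) = 61; iterating: T(2)=61, T(3)=148, T(4)=383, T(5)=1001, T(6)=2620, T(7)=6859, T(8)=17957, T(9)=47012, T(10)=123079, T(11)=322225, T(12)=843596, T(13)=2208563, T(14)=5782093; answer 5782093
Step 2: S1 = 5782093; d = -16; remainder = value at the root: -4*(-16)^4 + 8*(-16)^2 - 5*(-16)^1 - 2 = (-262144) + (2048) + (80) + (-2) = -260018; answer -260018
Step 3: S2 = -260018; m = 8; a(2) = 3*(-24) - 1*(8) = -80; iterating: a(2)=-80, a(3)=-216, a(4)=-568, a(5)=-1488, a(6)=-3896, a(7)=-10200, a(8)=-26704, a(9)=-69912, a(10)=-183032, a(11)=-479184, a(12)=-1254520, a(13)=-3284376, a(14)=-8598608, a(15)=-22511448; answer -22511448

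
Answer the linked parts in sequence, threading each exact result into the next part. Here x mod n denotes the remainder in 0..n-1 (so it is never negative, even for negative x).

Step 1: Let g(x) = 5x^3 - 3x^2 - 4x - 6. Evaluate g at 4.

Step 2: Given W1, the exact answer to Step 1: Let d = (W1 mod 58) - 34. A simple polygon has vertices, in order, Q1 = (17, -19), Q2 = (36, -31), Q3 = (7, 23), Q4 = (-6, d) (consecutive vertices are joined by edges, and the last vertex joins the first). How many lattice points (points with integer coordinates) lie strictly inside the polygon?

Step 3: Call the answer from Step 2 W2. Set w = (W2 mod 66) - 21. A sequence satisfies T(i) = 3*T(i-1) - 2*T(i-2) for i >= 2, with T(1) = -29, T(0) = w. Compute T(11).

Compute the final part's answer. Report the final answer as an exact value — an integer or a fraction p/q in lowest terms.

-32765

Step 1: 5*(4)^3 - 3*(4)^2 - 4*(4)^1 - 6 = (320) + (-48) + (-16) + (-6) = 250; answer 250
Step 2: W1 = 250; d = -16; cross terms: (17*-31 - 36*-19)=157, (36*23 - 7*-31)=1045, (7*-16 - -6*23)=26, (-6*-19 - 17*-16)=386; twice the area = |1614| = 1614; area = 807; boundary points = 1 + 1 + 13 + 1 = 16; strictly interior points = area - boundary/2 + 1 = 800; answer 800
Step 3: W2 = 800; w = -13; T(2) = 3*(-29) - 2*(-13) = -61; iterating: T(2)=-61, T(3)=-125, T(4)=-253, T(5)=-509, T(6)=-1021, T(7)=-2045, T(8)=-4093, T(9)=-8189, T(10)=-16381, T(11)=-32765; answer -32765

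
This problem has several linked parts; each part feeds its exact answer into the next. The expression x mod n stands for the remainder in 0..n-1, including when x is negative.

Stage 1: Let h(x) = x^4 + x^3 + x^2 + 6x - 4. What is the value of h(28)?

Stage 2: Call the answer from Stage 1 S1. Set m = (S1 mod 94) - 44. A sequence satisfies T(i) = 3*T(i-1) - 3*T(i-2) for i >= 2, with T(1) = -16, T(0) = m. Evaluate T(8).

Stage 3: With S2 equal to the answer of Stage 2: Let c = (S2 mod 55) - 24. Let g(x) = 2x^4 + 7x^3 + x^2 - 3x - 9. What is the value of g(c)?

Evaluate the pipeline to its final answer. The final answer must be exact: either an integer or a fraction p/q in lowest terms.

-2

Stage 1: 1*(28)^4 + 1*(28)^3 + 1*(28)^2 + 6*(28)^1 - 4 = (614656) + (21952) + (784) + (168) + (-4) = 637556; answer 637556
Stage 2: S1 = 637556; m = 4; T(2) = 3*(-16) - 3*(4) = -60; iterating: T(2)=-60, T(3)=-132, T(4)=-216, T(5)=-252, T(6)=-108, T(7)=432, T(8)=1620; answer 1620
Stage 3: S2 = 1620; c = 1; 2*(1)^4 + 7*(1)^3 + 1*(1)^2 - 3*(1)^1 - 9 = (2) + (7) + (1) + (-3) + (-9) = -2; answer -2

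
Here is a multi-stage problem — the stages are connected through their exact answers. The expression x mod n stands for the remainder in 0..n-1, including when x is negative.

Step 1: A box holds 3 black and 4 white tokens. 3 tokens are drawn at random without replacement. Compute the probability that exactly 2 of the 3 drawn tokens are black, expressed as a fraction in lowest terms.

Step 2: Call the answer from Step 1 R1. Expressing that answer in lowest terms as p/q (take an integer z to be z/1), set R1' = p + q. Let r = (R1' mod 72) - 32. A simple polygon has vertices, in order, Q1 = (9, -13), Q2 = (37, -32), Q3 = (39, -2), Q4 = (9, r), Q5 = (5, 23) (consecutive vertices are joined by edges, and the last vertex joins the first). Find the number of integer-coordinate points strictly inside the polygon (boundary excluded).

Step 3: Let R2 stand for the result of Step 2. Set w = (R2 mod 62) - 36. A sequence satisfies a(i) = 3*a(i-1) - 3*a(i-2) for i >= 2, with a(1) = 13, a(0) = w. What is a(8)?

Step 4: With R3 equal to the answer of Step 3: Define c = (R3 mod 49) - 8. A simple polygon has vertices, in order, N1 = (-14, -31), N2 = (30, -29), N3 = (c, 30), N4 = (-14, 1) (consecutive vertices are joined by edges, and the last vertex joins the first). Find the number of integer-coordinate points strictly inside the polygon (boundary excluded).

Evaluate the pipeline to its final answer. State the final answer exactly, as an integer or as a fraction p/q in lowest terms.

Step 1: total draws C(7,3) = 35; favorable C(3,2)*C(4,1) = 12; P = 12/35; answer 12/35
Step 2: R1 = 12/35; threaded value p + q = 47; r = 15; cross terms: (9*-32 - 37*-13)=193, (37*-2 - 39*-32)=1174, (39*15 - 9*-2)=603, (9*23 - 5*15)=132, (5*-13 - 9*23)=-272; twice the area = |1830| = 1830; area = 915; boundary points = 1 + 2 + 1 + 4 + 4 = 12; strictly interior points = area - boundary/2 + 1 = 910; answer 910
Step 3: R2 = 910; w = 6; a(2) = 3*(13) - 3*(6) = 21; iterating: a(2)=21, a(3)=24, a(4)=9, a(5)=-45, a(6)=-162, a(7)=-351, a(8)=-567; answer -567
Step 4: R3 = -567; c = 13; cross terms: (-14*-29 - 30*-31)=1336, (30*30 - 13*-29)=1277, (13*1 - -14*30)=433, (-14*-31 - -14*1)=448; twice the area = |3494| = 3494; area = 1747; boundary points = 2 + 1 + 1 + 32 = 36; strictly interior points = area - boundary/2 + 1 = 1730; answer 1730

1730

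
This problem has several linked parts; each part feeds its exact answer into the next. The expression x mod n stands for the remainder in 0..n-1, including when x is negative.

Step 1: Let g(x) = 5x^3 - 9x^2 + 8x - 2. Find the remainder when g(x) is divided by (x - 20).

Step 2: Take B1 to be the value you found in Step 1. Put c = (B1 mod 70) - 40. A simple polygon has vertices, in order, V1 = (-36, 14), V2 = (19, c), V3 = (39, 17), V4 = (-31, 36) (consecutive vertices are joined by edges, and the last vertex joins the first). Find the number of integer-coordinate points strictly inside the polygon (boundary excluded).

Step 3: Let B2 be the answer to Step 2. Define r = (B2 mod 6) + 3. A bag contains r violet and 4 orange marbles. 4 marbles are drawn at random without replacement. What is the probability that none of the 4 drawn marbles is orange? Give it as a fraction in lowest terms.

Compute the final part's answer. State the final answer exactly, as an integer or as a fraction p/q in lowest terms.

14/99

Step 1: remainder = value at the root: 5*(20)^3 - 9*(20)^2 + 8*(20)^1 - 2 = (40000) + (-3600) + (160) + (-2) = 36558; answer 36558
Step 2: B1 = 36558; c = -22; cross terms: (-36*-22 - 19*14)=526, (19*17 - 39*-22)=1181, (39*36 - -31*17)=1931, (-31*14 - -36*36)=862; twice the area = |4500| = 4500; area = 2250; boundary points = 1 + 1 + 1 + 1 = 4; strictly interior points = area - boundary/2 + 1 = 2249; answer 2249
Step 3: B2 = 2249; r = 8; total draws C(12,4) = 495; favorable C(8,4) = 70; P = 14/99; answer 14/99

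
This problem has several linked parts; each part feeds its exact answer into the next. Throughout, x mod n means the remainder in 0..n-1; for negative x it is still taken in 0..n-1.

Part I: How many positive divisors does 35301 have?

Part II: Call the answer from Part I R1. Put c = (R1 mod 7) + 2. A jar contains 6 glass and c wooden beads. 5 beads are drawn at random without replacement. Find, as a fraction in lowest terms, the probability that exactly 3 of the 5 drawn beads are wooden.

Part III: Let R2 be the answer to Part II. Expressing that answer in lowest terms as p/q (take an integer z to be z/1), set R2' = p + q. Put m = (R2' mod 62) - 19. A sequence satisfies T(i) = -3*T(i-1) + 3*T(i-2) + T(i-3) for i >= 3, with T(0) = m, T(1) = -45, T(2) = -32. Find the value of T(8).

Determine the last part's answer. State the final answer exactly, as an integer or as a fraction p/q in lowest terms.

Part I: 35301 = 3 * 7 * 41^2; number of divisors = (1+1) * (1+1) * (2+1) = 12; answer 12
Part II: R1 = 12; c = 7; total draws C(13,5) = 1287; favorable C(7,3)*C(6,2) = 525; P = 175/429; answer 175/429
Part III: R2 = 175/429; threaded value p + q = 604; m = 27; T(3) = -3*(-32) + 3*(-45) + 1*(27) = -12; iterating: T(3)=-12, T(4)=-105, T(5)=247, T(6)=-1068, T(7)=3840, T(8)=-14477; answer -14477

-14477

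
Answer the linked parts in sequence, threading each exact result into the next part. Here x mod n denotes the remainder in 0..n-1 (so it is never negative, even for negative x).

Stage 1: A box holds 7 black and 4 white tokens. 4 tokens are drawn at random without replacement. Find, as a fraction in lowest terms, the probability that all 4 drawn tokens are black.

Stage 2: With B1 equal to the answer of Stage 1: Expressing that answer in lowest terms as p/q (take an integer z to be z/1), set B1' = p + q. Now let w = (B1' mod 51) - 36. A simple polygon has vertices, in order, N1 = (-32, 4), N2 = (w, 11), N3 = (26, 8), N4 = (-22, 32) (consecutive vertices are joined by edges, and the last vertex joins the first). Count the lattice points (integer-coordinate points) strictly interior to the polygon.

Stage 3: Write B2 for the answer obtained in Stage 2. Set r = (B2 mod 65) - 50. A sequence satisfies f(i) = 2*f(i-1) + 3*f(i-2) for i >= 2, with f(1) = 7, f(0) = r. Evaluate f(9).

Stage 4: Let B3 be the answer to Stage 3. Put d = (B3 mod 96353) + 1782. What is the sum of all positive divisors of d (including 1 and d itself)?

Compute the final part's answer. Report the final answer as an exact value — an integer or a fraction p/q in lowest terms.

Stage 1: total draws C(11,4) = 330; favorable C(7,4) = 35; P = 7/66; answer 7/66
Stage 2: B1 = 7/66; threaded value p + q = 73; w = -14; cross terms: (-32*11 - -14*4)=-296, (-14*8 - 26*11)=-398, (26*32 - -22*8)=1008, (-22*4 - -32*32)=936; twice the area = |1250| = 1250; area = 625; boundary points = 1 + 1 + 24 + 2 = 28; strictly interior points = area - boundary/2 + 1 = 612; answer 612
Stage 3: B2 = 612; r = -23; f(2) = 2*(7) + 3*(-23) = -55; iterating: f(2)=-55, f(3)=-89, f(4)=-343, f(5)=-953, f(6)=-2935, f(7)=-8729, f(8)=-26263, f(9)=-78713; answer -78713
Stage 4: B3 = -78713; d = 19422; 19422 = 2 * 3^2 * 13 * 83; sigma = (1 + 2) * (1 + 3 + 9) * (1 + 13) * (1 + 83) = 3 * 13 * 14 * 84 = 45864; answer 45864

45864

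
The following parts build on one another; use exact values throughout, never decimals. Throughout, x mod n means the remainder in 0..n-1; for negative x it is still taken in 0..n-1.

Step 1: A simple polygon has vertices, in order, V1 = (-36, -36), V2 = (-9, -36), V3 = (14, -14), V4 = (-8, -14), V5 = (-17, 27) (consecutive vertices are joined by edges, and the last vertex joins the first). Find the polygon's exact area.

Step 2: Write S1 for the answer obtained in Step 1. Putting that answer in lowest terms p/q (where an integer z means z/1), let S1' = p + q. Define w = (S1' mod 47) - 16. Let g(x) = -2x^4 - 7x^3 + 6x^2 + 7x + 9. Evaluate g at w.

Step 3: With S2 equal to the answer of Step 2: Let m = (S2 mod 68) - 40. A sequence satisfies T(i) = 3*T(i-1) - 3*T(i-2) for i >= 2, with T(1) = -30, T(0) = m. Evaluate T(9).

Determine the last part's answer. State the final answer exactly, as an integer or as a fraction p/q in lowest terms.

-3159

Step 1: cross terms: (-36*-36 - -9*-36)=972, (-9*-14 - 14*-36)=630, (14*-14 - -8*-14)=-308, (-8*27 - -17*-14)=-454, (-17*-36 - -36*27)=1584; twice the area = |2424| = 2424; area = 1212; answer 1212
Step 2: S1 = 1212; threaded value p + q = 1213; w = 22; -2*(22)^4 - 7*(22)^3 + 6*(22)^2 + 7*(22)^1 + 9 = (-468512) + (-74536) + (2904) + (154) + (9) = -539981; answer -539981
Step 3: S2 = -539981; m = -33; T(2) = 3*(-30) - 3*(-33) = 9; iterating: T(2)=9, T(3)=117, T(4)=324, T(5)=621, T(6)=891, T(7)=810, T(8)=-243, T(9)=-3159; answer -3159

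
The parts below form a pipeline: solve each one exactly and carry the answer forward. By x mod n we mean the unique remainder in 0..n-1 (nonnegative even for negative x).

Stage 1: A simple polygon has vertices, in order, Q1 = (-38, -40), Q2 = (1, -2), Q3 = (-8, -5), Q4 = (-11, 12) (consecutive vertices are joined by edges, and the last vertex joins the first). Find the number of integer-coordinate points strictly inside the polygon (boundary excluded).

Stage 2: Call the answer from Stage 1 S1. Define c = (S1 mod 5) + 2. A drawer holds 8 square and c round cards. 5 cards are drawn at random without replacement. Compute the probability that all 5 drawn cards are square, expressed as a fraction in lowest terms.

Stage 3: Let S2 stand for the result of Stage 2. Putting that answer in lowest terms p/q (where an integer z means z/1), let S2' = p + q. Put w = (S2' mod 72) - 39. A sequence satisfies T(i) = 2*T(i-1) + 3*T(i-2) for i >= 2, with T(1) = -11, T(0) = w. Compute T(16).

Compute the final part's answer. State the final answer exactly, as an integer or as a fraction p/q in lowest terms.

-32285032

Stage 1: cross terms: (-38*-2 - 1*-40)=116, (1*-5 - -8*-2)=-21, (-8*12 - -11*-5)=-151, (-11*-40 - -38*12)=896; twice the area = |840| = 840; area = 420; boundary points = 1 + 3 + 1 + 1 = 6; strictly interior points = area - boundary/2 + 1 = 418; answer 418
Stage 2: S1 = 418; c = 5; total draws C(13,5) = 1287; favorable C(8,5) = 56; P = 56/1287; answer 56/1287
Stage 3: S2 = 56/1287; threaded value p + q = 1343; w = 8; T(2) = 2*(-11) + 3*(8) = 2; iterating: T(2)=2, T(3)=-29, T(4)=-52, T(5)=-191, T(6)=-538, T(7)=-1649, T(8)=-4912, T(9)=-14771, T(10)=-44278, T(11)=-132869, T(12)=-398572, T(13)=-1195751, T(14)=-3587218, T(15)=-10761689, T(16)=-32285032; answer -32285032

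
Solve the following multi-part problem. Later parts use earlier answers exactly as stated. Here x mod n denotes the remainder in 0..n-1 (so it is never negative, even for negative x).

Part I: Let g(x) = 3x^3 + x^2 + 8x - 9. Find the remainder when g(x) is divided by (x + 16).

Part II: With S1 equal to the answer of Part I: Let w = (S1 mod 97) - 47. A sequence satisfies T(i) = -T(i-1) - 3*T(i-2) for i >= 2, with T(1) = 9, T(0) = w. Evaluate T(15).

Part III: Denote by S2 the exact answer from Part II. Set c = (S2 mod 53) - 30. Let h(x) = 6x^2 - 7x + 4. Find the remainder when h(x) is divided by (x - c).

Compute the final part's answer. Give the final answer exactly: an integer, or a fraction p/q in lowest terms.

Part I: remainder = value at the root: 3*(-16)^3 + 1*(-16)^2 + 8*(-16)^1 - 9 = (-12288) + (256) + (-128) + (-9) = -12169; answer -12169
Part II: S1 = -12169; w = 6; T(2) = -1*(9) - 3*(6) = -27; iterating: T(2)=-27, T(3)=0, T(4)=81, T(5)=-81, T(6)=-162, T(7)=405, T(8)=81, T(9)=-1296, T(10)=1053, T(11)=2835, T(12)=-5994, T(13)=-2511, T(14)=20493, T(15)=-12960; answer -12960
Part III: S2 = -12960; c = -5; remainder = value at the root: 6*(-5)^2 - 7*(-5)^1 + 4 = (150) + (35) + (4) = 189; answer 189

189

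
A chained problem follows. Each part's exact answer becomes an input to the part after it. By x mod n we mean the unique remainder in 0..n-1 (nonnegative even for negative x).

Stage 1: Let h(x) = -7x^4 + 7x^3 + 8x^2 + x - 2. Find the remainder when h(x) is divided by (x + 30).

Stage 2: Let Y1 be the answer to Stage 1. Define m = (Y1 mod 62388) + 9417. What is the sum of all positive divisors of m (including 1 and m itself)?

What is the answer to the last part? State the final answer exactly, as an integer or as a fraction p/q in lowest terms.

Stage 1: remainder = value at the root: -7*(-30)^4 + 7*(-30)^3 + 8*(-30)^2 + 1*(-30)^1 - 2 = (-5670000) + (-189000) + (7200) + (-30) + (-2) = -5851832; answer -5851832
Stage 2: Y1 = -5851832; m = 22057; 22057 = 7 * 23 * 137; sigma = (1 + 7) * (1 + 23) * (1 + 137) = 8 * 24 * 138 = 26496; answer 26496

26496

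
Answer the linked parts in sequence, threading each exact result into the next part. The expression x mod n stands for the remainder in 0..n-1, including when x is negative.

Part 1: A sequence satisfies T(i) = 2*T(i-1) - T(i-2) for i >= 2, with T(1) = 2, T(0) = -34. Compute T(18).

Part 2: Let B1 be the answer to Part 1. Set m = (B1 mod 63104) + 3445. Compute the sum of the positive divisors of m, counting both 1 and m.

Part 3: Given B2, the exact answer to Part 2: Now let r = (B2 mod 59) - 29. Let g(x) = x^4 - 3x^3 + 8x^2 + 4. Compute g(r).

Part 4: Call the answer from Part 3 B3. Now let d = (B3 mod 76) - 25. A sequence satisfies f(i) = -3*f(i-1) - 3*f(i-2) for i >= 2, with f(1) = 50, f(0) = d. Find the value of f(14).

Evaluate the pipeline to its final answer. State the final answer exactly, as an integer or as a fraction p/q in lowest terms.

Part 1: T(2) = 2*(2) - 1*(-34) = 38; iterating: T(2)=38, T(3)=74, T(4)=110, T(5)=146, T(6)=182, T(7)=218, T(8)=254, T(9)=290, T(10)=326, T(11)=362, T(12)=398, T(13)=434, T(14)=470, T(15)=506, T(16)=542, T(17)=578, T(18)=614; answer 614
Part 2: B1 = 614; m = 4059; 4059 = 3^2 * 11 * 41; sigma = (1 + 3 + 9) * (1 + 11) * (1 + 41) = 13 * 12 * 42 = 6552; answer 6552
Part 3: B2 = 6552; r = -26; 1*(-26)^4 - 3*(-26)^3 + 8*(-26)^2 + 4 = (456976) + (52728) + (5408) + (4) = 515116; answer 515116
Part 4: B3 = 515116; d = 39; f(2) = -3*(50) - 3*(39) = -267; iterating: f(2)=-267, f(3)=651, f(4)=-1152, f(5)=1503, f(6)=-1053, f(7)=-1350, f(8)=7209, f(9)=-17577, f(10)=31104, f(11)=-40581, f(12)=28431, f(13)=36450, f(14)=-194643; answer -194643

-194643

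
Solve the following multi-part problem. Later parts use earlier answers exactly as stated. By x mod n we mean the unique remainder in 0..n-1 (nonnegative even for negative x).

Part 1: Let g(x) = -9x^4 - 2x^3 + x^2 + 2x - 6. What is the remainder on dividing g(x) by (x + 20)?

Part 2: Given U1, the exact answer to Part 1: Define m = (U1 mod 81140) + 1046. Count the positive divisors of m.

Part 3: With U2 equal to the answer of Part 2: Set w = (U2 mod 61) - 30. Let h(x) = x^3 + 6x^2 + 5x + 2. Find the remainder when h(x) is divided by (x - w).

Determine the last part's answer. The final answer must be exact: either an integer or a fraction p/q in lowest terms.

Part 1: remainder = value at the root: -9*(-20)^4 - 2*(-20)^3 + 1*(-20)^2 + 2*(-20)^1 - 6 = (-1440000) + (16000) + (400) + (-40) + (-6) = -1423646; answer -1423646
Part 2: U1 = -1423646; m = 37920; 37920 = 2^5 * 3 * 5 * 79; number of divisors = (5+1) * (1+1) * (1+1) * (1+1) = 48; answer 48
Part 3: U2 = 48; w = 18; remainder = value at the root: 1*(18)^3 + 6*(18)^2 + 5*(18)^1 + 2 = (5832) + (1944) + (90) + (2) = 7868; answer 7868

7868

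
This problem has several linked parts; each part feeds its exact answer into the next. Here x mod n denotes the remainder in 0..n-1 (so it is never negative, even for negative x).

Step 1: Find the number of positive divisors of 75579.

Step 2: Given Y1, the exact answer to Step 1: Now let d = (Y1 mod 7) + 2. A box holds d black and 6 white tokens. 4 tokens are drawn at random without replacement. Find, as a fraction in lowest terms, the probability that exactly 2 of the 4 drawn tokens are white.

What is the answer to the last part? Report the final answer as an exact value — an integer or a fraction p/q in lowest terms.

Step 1: 75579 = 3 * 7 * 59 * 61; number of divisors = (1+1) * (1+1) * (1+1) * (1+1) = 16; answer 16
Step 2: Y1 = 16; d = 4; total draws C(10,4) = 210; favorable C(6,2)*C(4,2) = 90; P = 3/7; answer 3/7

3/7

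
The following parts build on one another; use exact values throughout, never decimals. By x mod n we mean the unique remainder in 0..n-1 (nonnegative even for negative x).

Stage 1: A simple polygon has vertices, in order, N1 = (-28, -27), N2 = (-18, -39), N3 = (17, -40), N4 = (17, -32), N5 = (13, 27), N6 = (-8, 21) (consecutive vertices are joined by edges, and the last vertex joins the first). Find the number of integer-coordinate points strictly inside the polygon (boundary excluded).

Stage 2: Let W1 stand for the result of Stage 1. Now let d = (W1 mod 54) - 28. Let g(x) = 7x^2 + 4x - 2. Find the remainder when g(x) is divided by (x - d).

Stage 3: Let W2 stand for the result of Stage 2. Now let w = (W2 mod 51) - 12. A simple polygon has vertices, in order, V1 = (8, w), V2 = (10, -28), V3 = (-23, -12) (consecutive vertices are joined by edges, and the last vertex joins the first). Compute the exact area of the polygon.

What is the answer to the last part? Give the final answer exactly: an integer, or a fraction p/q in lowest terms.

644

Stage 1: cross terms: (-28*-39 - -18*-27)=606, (-18*-40 - 17*-39)=1383, (17*-32 - 17*-40)=136, (17*27 - 13*-32)=875, (13*21 - -8*27)=489, (-8*-27 - -28*21)=804; twice the area = |4293| = 4293; area = 4293/2; boundary points = 2 + 1 + 8 + 1 + 3 + 4 = 19; strictly interior points = area - boundary/2 + 1 = 2138; answer 2138
Stage 2: W1 = 2138; d = 4; remainder = value at the root: 7*(4)^2 + 4*(4)^1 - 2 = (112) + (16) + (-2) = 126; answer 126
Stage 3: W2 = 126; w = 12; cross terms: (8*-28 - 10*12)=-344, (10*-12 - -23*-28)=-764, (-23*12 - 8*-12)=-180; twice the area = |-1288| = 1288; area = 644; answer 644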